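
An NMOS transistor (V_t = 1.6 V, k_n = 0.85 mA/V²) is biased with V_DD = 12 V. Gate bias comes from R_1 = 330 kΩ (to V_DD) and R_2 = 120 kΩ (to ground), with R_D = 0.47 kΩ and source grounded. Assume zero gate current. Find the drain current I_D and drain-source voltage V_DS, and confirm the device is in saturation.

I_D ≈ 1.1 mA, V_DS ≈ 11 V

V_G = V_DD·R_2/(R_1+R_2) = 12×120/450 = 3.2 V. With the source grounded, V_GS = V_G = 3.2 V.
Assume saturation: I_D = (k_n/2)(V_GS − V_t)² = (0.85/2)×(3.2 − 1.6)² = 0.425×1.6² = 1.09 mA.
V_DS = V_DD − I_D·R_D = 12 − 1.09×0.47 = 11.5 V.
Saturation requires V_DS ≥ V_GS − V_t = 1.6 V; 11.5 ≥ 1.6 ✓.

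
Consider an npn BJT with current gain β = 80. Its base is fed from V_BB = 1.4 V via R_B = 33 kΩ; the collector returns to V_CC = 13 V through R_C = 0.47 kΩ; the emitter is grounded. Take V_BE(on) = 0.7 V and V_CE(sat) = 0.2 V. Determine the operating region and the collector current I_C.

Assume active. Base-emitter loop: I_B = (V_BB − V_BE)/R_B = (1.4 − 0.7)/33 = 0.0212 mA.
I_C = β·I_B = 80×0.0212 = 1.7 mA.
V_CE = V_CC − I_C·R_C = 13 − 1.7×0.47 = 12.2 V > V_CE(sat), so the active-region assumption holds.

active; I_C ≈ 1.7 mA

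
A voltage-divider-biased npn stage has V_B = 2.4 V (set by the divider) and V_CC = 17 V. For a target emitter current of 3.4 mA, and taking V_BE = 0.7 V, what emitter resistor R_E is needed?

V_E = V_B − V_BE = 2.4 − 0.7 = 1.7 V.
R_E = V_E / I_E = 1.7 / 3.4 = 0.5 kΩ.

R_E ≈ 0.5 kΩ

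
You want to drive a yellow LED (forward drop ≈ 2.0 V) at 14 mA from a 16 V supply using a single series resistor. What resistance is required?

R ≈ 1 kΩ

The resistor drops V_S − V_D = 16 − 2.0 = 14 V at 14 mA.
R = 14 V / 14 mA = 1 kΩ.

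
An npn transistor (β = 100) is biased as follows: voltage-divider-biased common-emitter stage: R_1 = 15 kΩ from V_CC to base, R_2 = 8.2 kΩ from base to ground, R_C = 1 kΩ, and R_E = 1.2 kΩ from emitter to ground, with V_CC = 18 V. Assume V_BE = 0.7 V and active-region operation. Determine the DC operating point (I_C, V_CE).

I_C ≈ 4.5 mA, V_CE ≈ 8.1 V

Thevenize the base divider: V_Th = V_CC·R_2/(R_1+R_2) = 18×8.2/23.2 = 6.36 V, R_Th = R_1‖R_2 = 5.3 kΩ.
Base-emitter loop: V_Th = I_B·R_Th + V_BE + (β+1)I_B·R_E, so I_B = (6.36 − 0.7) / (5.3 + 101×1.2) = 0.0448 mA.
I_C = β·I_B = 100×0.0448 = 4.48 mA, and I_E = (β+1)I_B = 4.52 mA.
V_CE = V_CC − I_C·R_C − I_E·R_E = 18 − 4.48×1 − 4.52×1.2 = 8.1 V.
V_CE = 8.1 V > 0.2 V confirms active-region operation.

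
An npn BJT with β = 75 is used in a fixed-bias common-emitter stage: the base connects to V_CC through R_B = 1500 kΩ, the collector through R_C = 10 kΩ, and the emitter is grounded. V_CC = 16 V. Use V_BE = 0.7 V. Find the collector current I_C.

I_C ≈ 0.77 mA

Base loop: V_CC = I_B·R_B + V_BE, so I_B = (16 − 0.7)/1500 kΩ = 0.0102 mA.
In the active region I_C = β·I_B = 75 × 0.0102 = 0.765 mA.
Collector loop: V_CE = V_CC − I_C·R_C = 16 − 0.765×10 = 8.35 V.
Since V_CE = 8.35 V > V_CE(sat) ≈ 0.2 V, the transistor is in the active region as assumed.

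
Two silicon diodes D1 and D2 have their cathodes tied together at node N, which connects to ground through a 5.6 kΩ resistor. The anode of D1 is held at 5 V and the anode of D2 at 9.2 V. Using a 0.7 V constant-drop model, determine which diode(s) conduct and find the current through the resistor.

Assume both conduct. Then node N would need to be at both 5−0.7 = 4.3 V and 9.2−0.7 = 8.5 V, which is impossible.
Assume only D2 conducts: V_N = 9.2 − 0.7 = 8.5 V, so I_R = 8.5/5.6 = 1.52 mA.
Check D1: its anode-to-cathode voltage is 5 − 8.5 = -3.5 V < 0.7 V, so it is off. The assumption is consistent.

Only D2 conducts; I_R ≈ 1.5 mA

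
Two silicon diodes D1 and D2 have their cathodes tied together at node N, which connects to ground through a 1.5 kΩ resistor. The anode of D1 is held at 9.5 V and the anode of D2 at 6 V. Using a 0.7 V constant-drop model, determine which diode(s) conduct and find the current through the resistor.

Assume both conduct. Then node N would need to be at both 9.5−0.7 = 8.8 V and 6−0.7 = 5.3 V, which is impossible.
Assume only D1 conducts: V_N = 9.5 − 0.7 = 8.8 V, so I_R = 8.8/1.5 = 5.87 mA.
Check D2: its anode-to-cathode voltage is 6 − 8.8 = -2.8 V < 0.7 V, so it is off. The assumption is consistent.

Only D1 conducts; I_R ≈ 5.9 mA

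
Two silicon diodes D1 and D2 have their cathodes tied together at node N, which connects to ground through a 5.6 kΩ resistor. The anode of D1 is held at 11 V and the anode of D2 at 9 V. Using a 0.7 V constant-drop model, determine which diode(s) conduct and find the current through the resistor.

Assume both conduct. Then node N would need to be at both 11−0.7 = 10.3 V and 9−0.7 = 8.3 V, which is impossible.
Assume only D1 conducts: V_N = 11 − 0.7 = 10.3 V, so I_R = 10.3/5.6 = 1.84 mA.
Check D2: its anode-to-cathode voltage is 9 − 10.3 = -1.3 V < 0.7 V, so it is off. The assumption is consistent.

Only D1 conducts; I_R ≈ 1.8 mA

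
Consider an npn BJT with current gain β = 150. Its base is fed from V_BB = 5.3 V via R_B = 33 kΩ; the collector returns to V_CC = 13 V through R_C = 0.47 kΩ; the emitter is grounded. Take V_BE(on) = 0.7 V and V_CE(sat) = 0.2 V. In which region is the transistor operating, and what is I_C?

active; I_C ≈ 21 mA

Assume active. Base-emitter loop: I_B = (V_BB − V_BE)/R_B = (5.3 − 0.7)/33 = 0.139 mA.
I_C = β·I_B = 150×0.139 = 20.9 mA.
V_CE = V_CC − I_C·R_C = 13 − 20.9×0.47 = 3.17 V > V_CE(sat), so the active-region assumption holds.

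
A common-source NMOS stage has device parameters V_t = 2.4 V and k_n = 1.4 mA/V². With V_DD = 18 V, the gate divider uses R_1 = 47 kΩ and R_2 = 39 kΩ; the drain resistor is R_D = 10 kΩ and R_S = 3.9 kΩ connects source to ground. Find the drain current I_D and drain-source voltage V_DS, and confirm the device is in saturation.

V_G = V_DD·R_2/(R_1+R_2) = 18×39/86 = 8.16 V.
Assume saturation: I_D = (k_n/2)(V_GS − V_t)² with V_GS = V_G − I_D·R_S = 8.16 − 3.9·I_D.
Substituting gives 10.6·I_D² − 32.5·I_D + 23.2 = 0, with roots I_D = 1.15 or 1.9 mA.
The root I_D = 1.9 mA gives V_GS = 0.752 V ≤ V_t, so take I_D = 1.15 mA.
Then V_GS = 3.68 V and V_DS = V_DD − I_D(R_D+R_S) = 18 − 1.15×13.9 = 2.03 V.
Saturation requires V_DS ≥ V_GS − V_t = 1.28 V; 2.03 ≥ 1.28 ✓.

I_D ≈ 1.1 mA, V_DS ≈ 2 V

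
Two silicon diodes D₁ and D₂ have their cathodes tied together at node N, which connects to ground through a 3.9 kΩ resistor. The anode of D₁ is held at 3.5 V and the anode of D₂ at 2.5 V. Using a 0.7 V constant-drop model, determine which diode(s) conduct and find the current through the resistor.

Assume both conduct. Then node N would need to be at both 3.5−0.7 = 2.8 V and 2.5−0.7 = 1.8 V, which is impossible.
Assume only D₁ conducts: V_N = 3.5 − 0.7 = 2.8 V, so I_R = 2.8/3.9 = 0.718 mA.
Check D₂: its anode-to-cathode voltage is 2.5 − 2.8 = -0.3 V < 0.7 V, so it is off. The assumption is consistent.

Only D₁ conducts; I_R ≈ 0.72 mA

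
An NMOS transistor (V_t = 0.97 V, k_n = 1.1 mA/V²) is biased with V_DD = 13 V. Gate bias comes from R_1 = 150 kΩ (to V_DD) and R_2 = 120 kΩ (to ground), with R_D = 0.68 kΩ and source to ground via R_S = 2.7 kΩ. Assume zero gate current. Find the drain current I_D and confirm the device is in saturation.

I_D ≈ 1.2 mA

V_G = V_DD·R_2/(R_1+R_2) = 13×120/270 = 5.78 V.
Assume saturation: I_D = (k_n/2)(V_GS − V_t)² with V_GS = V_G − I_D·R_S = 5.78 − 2.7·I_D.
Substituting gives 4.01·I_D² − 15.3·I_D + 12.7 = 0, with roots I_D = 1.23 or 2.58 mA.
The root I_D = 2.58 mA gives V_GS = -1.2 V ≤ V_t, so take I_D = 1.23 mA.
Then V_GS = 2.46 V and V_DS = V_DD − I_D(R_D+R_S) = 13 − 1.23×3.38 = 8.85 V.
Saturation requires V_DS ≥ V_GS − V_t = 1.49 V; 8.85 ≥ 1.49 ✓.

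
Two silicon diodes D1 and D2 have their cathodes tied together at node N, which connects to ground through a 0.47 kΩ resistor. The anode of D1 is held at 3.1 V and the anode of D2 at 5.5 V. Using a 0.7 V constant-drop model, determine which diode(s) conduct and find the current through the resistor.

Only D2 conducts; I_R ≈ 10 mA

Assume both conduct. Then node N would need to be at both 3.1−0.7 = 2.4 V and 5.5−0.7 = 4.8 V, which is impossible.
Assume only D2 conducts: V_N = 5.5 − 0.7 = 4.8 V, so I_R = 4.8/0.47 = 10.2 mA.
Check D1: its anode-to-cathode voltage is 3.1 − 4.8 = -1.7 V < 0.7 V, so it is off. The assumption is consistent.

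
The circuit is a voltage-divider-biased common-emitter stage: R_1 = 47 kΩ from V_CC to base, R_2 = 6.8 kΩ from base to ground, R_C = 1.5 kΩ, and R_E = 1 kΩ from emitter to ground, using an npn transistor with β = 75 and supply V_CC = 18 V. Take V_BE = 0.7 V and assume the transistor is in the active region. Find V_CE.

Thevenize the base divider: V_Th = V_CC·R_2/(R_1+R_2) = 18×6.8/53.8 = 2.28 V, R_Th = R_1‖R_2 = 5.94 kΩ.
Base-emitter loop: V_Th = I_B·R_Th + V_BE + (β+1)I_B·R_E, so I_B = (2.28 − 0.7) / (5.94 + 76×1) = 0.0192 mA.
I_C = β·I_B = 75×0.0192 = 1.44 mA, and I_E = (β+1)I_B = 1.46 mA.
V_CE = V_CC − I_C·R_C − I_E·R_E = 18 − 1.44×1.5 − 1.46×1 = 14.4 V.
V_CE = 14.4 V > 0.2 V confirms active-region operation.

V_CE ≈ 14 V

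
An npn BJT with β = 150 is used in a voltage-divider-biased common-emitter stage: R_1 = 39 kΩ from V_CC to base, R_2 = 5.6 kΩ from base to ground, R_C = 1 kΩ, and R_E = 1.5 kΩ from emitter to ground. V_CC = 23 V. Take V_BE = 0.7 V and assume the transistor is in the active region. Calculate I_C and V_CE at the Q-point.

I_C ≈ 1.4 mA, V_CE ≈ 19 V

Thevenize the base divider: V_Th = V_CC·R_2/(R_1+R_2) = 23×5.6/44.6 = 2.89 V, R_Th = R_1‖R_2 = 4.9 kΩ.
Base-emitter loop: V_Th = I_B·R_Th + V_BE + (β+1)I_B·R_E, so I_B = (2.89 − 0.7) / (4.9 + 151×1.5) = 0.00946 mA.
I_C = β·I_B = 150×0.00946 = 1.42 mA, and I_E = (β+1)I_B = 1.43 mA.
V_CE = V_CC − I_C·R_C − I_E·R_E = 23 − 1.42×1 − 1.43×1.5 = 19.4 V.
V_CE = 19.4 V > 0.2 V confirms active-region operation.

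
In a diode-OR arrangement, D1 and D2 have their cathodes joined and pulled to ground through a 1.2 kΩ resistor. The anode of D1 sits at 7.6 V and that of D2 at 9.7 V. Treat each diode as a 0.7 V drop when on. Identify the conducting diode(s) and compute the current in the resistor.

Only D2 conducts; I_R ≈ 7.5 mA

Assume both conduct. Then node N would need to be at both 7.6−0.7 = 6.9 V and 9.7−0.7 = 9 V, which is impossible.
Assume only D2 conducts: V_N = 9.7 − 0.7 = 9 V, so I_R = 9/1.2 = 7.5 mA.
Check D1: its anode-to-cathode voltage is 7.6 − 9 = -1.4 V < 0.7 V, so it is off. The assumption is consistent.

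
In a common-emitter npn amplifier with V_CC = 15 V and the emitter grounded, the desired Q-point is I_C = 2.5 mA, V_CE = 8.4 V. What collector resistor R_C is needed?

R_C ≈ 2.6 kΩ

Collector loop: V_CC = I_C·R_C + V_CE.
R_C = (V_CC − V_CE)/I_C = (15 − 8.4)/2.5 = 2.64 kΩ.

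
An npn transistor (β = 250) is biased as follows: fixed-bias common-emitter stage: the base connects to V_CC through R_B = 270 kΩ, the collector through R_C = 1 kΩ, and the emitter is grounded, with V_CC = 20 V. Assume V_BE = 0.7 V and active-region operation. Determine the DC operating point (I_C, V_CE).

Base loop: V_CC = I_B·R_B + V_BE, so I_B = (20 − 0.7)/270 kΩ = 0.0715 mA.
In the active region I_C = β·I_B = 250 × 0.0715 = 17.9 mA.
Collector loop: V_CE = V_CC − I_C·R_C = 20 − 17.9×1 = 2.13 V.
Since V_CE = 2.13 V > V_CE(sat) ≈ 0.2 V, the transistor is in the active region as assumed.

I_C ≈ 18 mA, V_CE ≈ 2.1 V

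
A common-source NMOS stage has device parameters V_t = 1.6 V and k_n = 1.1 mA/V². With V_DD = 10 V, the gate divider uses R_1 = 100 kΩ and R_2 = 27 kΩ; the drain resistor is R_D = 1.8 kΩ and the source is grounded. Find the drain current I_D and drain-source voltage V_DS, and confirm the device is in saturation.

I_D ≈ 0.15 mA, V_DS ≈ 9.7 V

V_G = V_DD·R_2/(R_1+R_2) = 10×27/127 = 2.13 V. With the source grounded, V_GS = V_G = 2.13 V.
Assume saturation: I_D = (k_n/2)(V_GS − V_t)² = (1.1/2)×(2.13 − 1.6)² = 0.55×0.526² = 0.152 mA.
V_DS = V_DD − I_D·R_D = 10 − 0.152×1.8 = 9.73 V.
Saturation requires V_DS ≥ V_GS − V_t = 0.526 V; 9.73 ≥ 0.526 ✓.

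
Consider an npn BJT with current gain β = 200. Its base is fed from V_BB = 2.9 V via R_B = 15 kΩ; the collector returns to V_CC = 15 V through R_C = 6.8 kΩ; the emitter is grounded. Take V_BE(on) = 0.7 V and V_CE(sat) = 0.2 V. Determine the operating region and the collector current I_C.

saturation; I_C ≈ 2.2 mA

Assume active: I_B = (2.9 − 0.7)/15 = 0.147 mA, giving I_C = β·I_B = 29.3 mA.
But then V_CE = 15 − 29.3×6.8 = -184 V < V_CE(sat) = 0.2 V — impossible in the active region.
So the transistor is saturated. With V_CE = 0.2 V, I_C = (V_CC − 0.2)/R_C = 14.8/6.8 = 2.18 mA.
Check: β·I_B = 29.3 mA > I_C = 2.18 mA, confirming saturation.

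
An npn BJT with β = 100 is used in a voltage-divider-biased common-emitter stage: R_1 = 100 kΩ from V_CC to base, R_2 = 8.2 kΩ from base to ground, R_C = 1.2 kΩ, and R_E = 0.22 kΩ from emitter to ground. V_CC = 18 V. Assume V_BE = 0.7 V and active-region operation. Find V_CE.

Thevenize the base divider: V_Th = V_CC·R_2/(R_1+R_2) = 18×8.2/108 = 1.36 V, R_Th = R_1‖R_2 = 7.58 kΩ.
Base-emitter loop: V_Th = I_B·R_Th + V_BE + (β+1)I_B·R_E, so I_B = (1.36 − 0.7) / (7.58 + 101×0.22) = 0.0223 mA.
I_C = β·I_B = 100×0.0223 = 2.23 mA, and I_E = (β+1)I_B = 2.25 mA.
V_CE = V_CC − I_C·R_C − I_E·R_E = 18 − 2.23×1.2 − 2.25×0.22 = 14.8 V.
V_CE = 14.8 V > 0.2 V confirms active-region operation.

V_CE ≈ 15 V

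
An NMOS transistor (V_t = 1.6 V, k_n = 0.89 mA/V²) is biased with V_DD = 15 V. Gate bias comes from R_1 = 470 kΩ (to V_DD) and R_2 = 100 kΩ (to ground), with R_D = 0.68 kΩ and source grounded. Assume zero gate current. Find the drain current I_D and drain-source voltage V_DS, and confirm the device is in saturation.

I_D ≈ 0.47 mA, V_DS ≈ 15 V

V_G = V_DD·R_2/(R_1+R_2) = 15×100/570 = 2.63 V. With the source grounded, V_GS = V_G = 2.63 V.
Assume saturation: I_D = (k_n/2)(V_GS − V_t)² = (0.89/2)×(2.63 − 1.6)² = 0.445×1.03² = 0.474 mA.
V_DS = V_DD − I_D·R_D = 15 − 0.474×0.68 = 14.7 V.
Saturation requires V_DS ≥ V_GS − V_t = 1.03 V; 14.7 ≥ 1.03 ✓.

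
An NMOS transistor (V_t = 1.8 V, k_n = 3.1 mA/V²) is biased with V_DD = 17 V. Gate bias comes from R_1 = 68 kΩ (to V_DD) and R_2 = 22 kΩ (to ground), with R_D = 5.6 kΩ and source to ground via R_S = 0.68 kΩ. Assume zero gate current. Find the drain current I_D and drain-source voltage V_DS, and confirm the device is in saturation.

V_G = V_DD·R_2/(R_1+R_2) = 17×22/90 = 4.16 V.
Assume saturation: I_D = (k_n/2)(V_GS − V_t)² with V_GS = V_G − I_D·R_S = 4.16 − 0.68·I_D.
Substituting gives 0.717·I_D² − 5.97·I_D + 8.6 = 0, with roots I_D = 1.86 or 6.47 mA.
The root I_D = 6.47 mA gives V_GS = -0.243 V ≤ V_t, so take I_D = 1.86 mA.
Then V_GS = 2.89 V and V_DS = V_DD − I_D(R_D+R_S) = 17 − 1.86×6.28 = 5.35 V.
Saturation requires V_DS ≥ V_GS − V_t = 1.09 V; 5.35 ≥ 1.09 ✓.

I_D ≈ 1.9 mA, V_DS ≈ 5.3 V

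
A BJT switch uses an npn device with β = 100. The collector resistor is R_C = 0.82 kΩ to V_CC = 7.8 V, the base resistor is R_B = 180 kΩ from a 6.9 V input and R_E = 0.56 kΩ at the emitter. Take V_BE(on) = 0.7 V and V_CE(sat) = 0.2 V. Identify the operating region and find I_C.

Assume active. Base-emitter loop: I_B = (V_BB − V_BE)/(R_B + (β+1)R_E) = (6.9 − 0.7)/(180 + 101×0.56) = 0.0262 mA.
I_C = β·I_B = 100×0.0262 = 2.62 mA.
V_CE = V_CC − I_C·R_C − I_E·R_E = 7.8 − 2.62×0.82 − 2.65×0.56 = 4.17 V > V_CE(sat), so the active-region assumption holds.

active; I_C ≈ 2.6 mA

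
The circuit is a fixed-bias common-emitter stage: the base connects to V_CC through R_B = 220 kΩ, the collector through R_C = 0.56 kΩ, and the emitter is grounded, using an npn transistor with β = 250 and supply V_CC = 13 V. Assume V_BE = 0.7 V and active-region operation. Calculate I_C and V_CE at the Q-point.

Base loop: V_CC = I_B·R_B + V_BE, so I_B = (13 − 0.7)/220 kΩ = 0.0559 mA.
In the active region I_C = β·I_B = 250 × 0.0559 = 14 mA.
Collector loop: V_CE = V_CC − I_C·R_C = 13 − 14×0.56 = 5.17 V.
Since V_CE = 5.17 V > V_CE(sat) ≈ 0.2 V, the transistor is in the active region as assumed.

I_C ≈ 14 mA, V_CE ≈ 5.2 V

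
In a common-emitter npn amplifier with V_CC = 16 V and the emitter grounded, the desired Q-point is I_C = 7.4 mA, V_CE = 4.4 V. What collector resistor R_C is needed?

Collector loop: V_CC = I_C·R_C + V_CE.
R_C = (V_CC − V_CE)/I_C = (16 − 4.4)/7.4 = 1.57 kΩ.

R_C ≈ 1.6 kΩ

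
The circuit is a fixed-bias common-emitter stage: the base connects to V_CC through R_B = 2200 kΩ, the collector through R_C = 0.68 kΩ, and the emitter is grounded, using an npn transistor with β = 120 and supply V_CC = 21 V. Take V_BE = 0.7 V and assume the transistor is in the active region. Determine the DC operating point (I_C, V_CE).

Base loop: V_CC = I_B·R_B + V_BE, so I_B = (21 − 0.7)/2200 kΩ = 0.00923 mA.
In the active region I_C = β·I_B = 120 × 0.00923 = 1.11 mA.
Collector loop: V_CE = V_CC − I_C·R_C = 21 − 1.11×0.68 = 20.2 V.
Since V_CE = 20.2 V > V_CE(sat) ≈ 0.2 V, the transistor is in the active region as assumed.

I_C ≈ 1.1 mA, V_CE ≈ 20 V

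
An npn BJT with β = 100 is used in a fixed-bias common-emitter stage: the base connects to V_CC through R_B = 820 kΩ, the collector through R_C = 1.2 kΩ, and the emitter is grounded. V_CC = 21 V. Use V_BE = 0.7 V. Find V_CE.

V_CE ≈ 18 V

Base loop: V_CC = I_B·R_B + V_BE, so I_B = (21 − 0.7)/820 kΩ = 0.0248 mA.
In the active region I_C = β·I_B = 100 × 0.0248 = 2.48 mA.
Collector loop: V_CE = V_CC − I_C·R_C = 21 − 2.48×1.2 = 18 V.
Since V_CE = 18 V > V_CE(sat) ≈ 0.2 V, the transistor is in the active region as assumed.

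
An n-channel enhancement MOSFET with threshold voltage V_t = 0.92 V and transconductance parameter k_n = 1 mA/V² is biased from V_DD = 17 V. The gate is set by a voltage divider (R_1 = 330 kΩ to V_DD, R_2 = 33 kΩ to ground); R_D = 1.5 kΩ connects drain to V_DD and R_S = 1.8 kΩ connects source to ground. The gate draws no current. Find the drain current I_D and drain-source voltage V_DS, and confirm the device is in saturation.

V_G = V_DD·R_2/(R_1+R_2) = 17×33/363 = 1.55 V.
Assume saturation: I_D = (k_n/2)(V_GS − V_t)² with V_GS = V_G − I_D·R_S = 1.55 − 1.8·I_D.
Substituting gives 1.62·I_D² − 2.13·I_D + 0.196 = 0, with roots I_D = 0.0996 or 1.21 mA.
The root I_D = 1.21 mA gives V_GS = -0.637 V ≤ V_t, so take I_D = 0.0996 mA.
Then V_GS = 1.37 V and V_DS = V_DD − I_D(R_D+R_S) = 17 − 0.0996×3.3 = 16.7 V.
Saturation requires V_DS ≥ V_GS − V_t = 0.446 V; 16.7 ≥ 0.446 ✓.

I_D ≈ 0.1 mA, V_DS ≈ 17 V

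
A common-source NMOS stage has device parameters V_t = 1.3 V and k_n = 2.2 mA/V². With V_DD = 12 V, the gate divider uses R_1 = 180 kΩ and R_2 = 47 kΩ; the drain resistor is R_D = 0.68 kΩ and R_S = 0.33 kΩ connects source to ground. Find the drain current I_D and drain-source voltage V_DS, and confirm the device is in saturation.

V_G = V_DD·R_2/(R_1+R_2) = 12×47/227 = 2.48 V.
Assume saturation: I_D = (k_n/2)(V_GS − V_t)² with V_GS = V_G − I_D·R_S = 2.48 − 0.33·I_D.
Substituting gives 0.12·I_D² − 1.86·I_D + 1.54 = 0, with roots I_D = 0.88 or 14.6 mA.
The root I_D = 14.6 mA gives V_GS = -2.35 V ≤ V_t, so take I_D = 0.88 mA.
Then V_GS = 2.19 V and V_DS = V_DD − I_D(R_D+R_S) = 12 − 0.88×1.01 = 11.1 V.
Saturation requires V_DS ≥ V_GS − V_t = 0.894 V; 11.1 ≥ 0.894 ✓.

I_D ≈ 0.88 mA, V_DS ≈ 11 V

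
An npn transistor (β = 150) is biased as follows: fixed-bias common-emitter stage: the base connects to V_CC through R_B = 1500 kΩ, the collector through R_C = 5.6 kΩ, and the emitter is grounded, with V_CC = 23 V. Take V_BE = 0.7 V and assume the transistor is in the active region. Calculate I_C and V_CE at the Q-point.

I_C ≈ 2.2 mA, V_CE ≈ 11 V

Base loop: V_CC = I_B·R_B + V_BE, so I_B = (23 − 0.7)/1500 kΩ = 0.0149 mA.
In the active region I_C = β·I_B = 150 × 0.0149 = 2.23 mA.
Collector loop: V_CE = V_CC − I_C·R_C = 23 − 2.23×5.6 = 10.5 V.
Since V_CE = 10.5 V > V_CE(sat) ≈ 0.2 V, the transistor is in the active region as assumed.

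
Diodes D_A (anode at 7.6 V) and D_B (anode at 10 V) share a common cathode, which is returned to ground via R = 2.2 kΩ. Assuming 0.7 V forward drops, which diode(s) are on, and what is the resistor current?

Only D_B conducts; I_R ≈ 4.2 mA

Assume both conduct. Then node N would need to be at both 7.6−0.7 = 6.9 V and 10−0.7 = 9.3 V, which is impossible.
Assume only D_B conducts: V_N = 10 − 0.7 = 9.3 V, so I_R = 9.3/2.2 = 4.23 mA.
Check D_A: its anode-to-cathode voltage is 7.6 − 9.3 = -1.7 V < 0.7 V, so it is off. The assumption is consistent.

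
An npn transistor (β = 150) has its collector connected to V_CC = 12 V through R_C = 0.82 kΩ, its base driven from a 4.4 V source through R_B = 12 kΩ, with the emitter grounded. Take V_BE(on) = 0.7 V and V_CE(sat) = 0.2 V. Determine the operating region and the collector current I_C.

saturation; I_C ≈ 14 mA

Assume active: I_B = (4.4 − 0.7)/12 = 0.308 mA, giving I_C = β·I_B = 46.2 mA.
But then V_CE = 12 − 46.2×0.82 = -25.9 V < V_CE(sat) = 0.2 V — impossible in the active region.
So the transistor is saturated. With V_CE = 0.2 V, I_C = (V_CC − 0.2)/R_C = 11.8/0.82 = 14.4 mA.
Check: β·I_B = 46.2 mA > I_C = 14.4 mA, confirming saturation.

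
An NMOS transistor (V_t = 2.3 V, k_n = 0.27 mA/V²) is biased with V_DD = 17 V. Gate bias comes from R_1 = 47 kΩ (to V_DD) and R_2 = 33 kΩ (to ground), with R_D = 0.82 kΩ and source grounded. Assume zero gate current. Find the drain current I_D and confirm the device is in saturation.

I_D ≈ 3 mA

V_G = V_DD·R_2/(R_1+R_2) = 17×33/80 = 7.01 V. With the source grounded, V_GS = V_G = 7.01 V.
Assume saturation: I_D = (k_n/2)(V_GS − V_t)² = (0.27/2)×(7.01 − 2.3)² = 0.135×4.71² = 3 mA.
V_DS = V_DD − I_D·R_D = 17 − 3×0.82 = 14.5 V.
Saturation requires V_DS ≥ V_GS − V_t = 4.71 V; 14.5 ≥ 4.71 ✓.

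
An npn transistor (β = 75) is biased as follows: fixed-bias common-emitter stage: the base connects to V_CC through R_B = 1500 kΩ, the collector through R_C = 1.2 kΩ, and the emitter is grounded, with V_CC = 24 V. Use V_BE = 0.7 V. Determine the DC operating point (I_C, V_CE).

Base loop: V_CC = I_B·R_B + V_BE, so I_B = (24 − 0.7)/1500 kΩ = 0.0155 mA.
In the active region I_C = β·I_B = 75 × 0.0155 = 1.17 mA.
Collector loop: V_CE = V_CC − I_C·R_C = 24 − 1.17×1.2 = 22.6 V.
Since V_CE = 22.6 V > V_CE(sat) ≈ 0.2 V, the transistor is in the active region as assumed.

I_C ≈ 1.2 mA, V_CE ≈ 23 V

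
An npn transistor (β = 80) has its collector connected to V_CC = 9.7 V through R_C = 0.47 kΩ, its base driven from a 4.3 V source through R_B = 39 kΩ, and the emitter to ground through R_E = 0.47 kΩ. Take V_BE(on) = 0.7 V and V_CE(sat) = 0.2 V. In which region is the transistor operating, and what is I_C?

Assume active. Base-emitter loop: I_B = (V_BB − V_BE)/(R_B + (β+1)R_E) = (4.3 − 0.7)/(39 + 81×0.47) = 0.0467 mA.
I_C = β·I_B = 80×0.0467 = 3.74 mA.
V_CE = V_CC − I_C·R_C − I_E·R_E = 9.7 − 3.74×0.47 − 3.78×0.47 = 6.17 V > V_CE(sat), so the active-region assumption holds.

active; I_C ≈ 3.7 mA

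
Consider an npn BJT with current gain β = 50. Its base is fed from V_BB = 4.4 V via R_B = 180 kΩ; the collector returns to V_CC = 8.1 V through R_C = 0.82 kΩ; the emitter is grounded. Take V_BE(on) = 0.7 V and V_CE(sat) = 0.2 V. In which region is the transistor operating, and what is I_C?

active; I_C ≈ 1 mA

Assume active. Base-emitter loop: I_B = (V_BB − V_BE)/R_B = (4.4 − 0.7)/180 = 0.0206 mA.
I_C = β·I_B = 50×0.0206 = 1.03 mA.
V_CE = V_CC − I_C·R_C = 8.1 − 1.03×0.82 = 7.26 V > V_CE(sat), so the active-region assumption holds.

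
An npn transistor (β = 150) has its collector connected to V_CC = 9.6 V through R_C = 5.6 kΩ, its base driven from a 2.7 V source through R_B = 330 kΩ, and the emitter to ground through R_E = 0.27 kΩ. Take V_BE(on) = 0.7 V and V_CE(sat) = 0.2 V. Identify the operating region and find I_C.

Assume active. Base-emitter loop: I_B = (V_BB − V_BE)/(R_B + (β+1)R_E) = (2.7 − 0.7)/(330 + 151×0.27) = 0.00539 mA.
I_C = β·I_B = 150×0.00539 = 0.809 mA.
V_CE = V_CC − I_C·R_C − I_E·R_E = 9.6 − 0.809×5.6 − 0.815×0.27 = 4.85 V > V_CE(sat), so the active-region assumption holds.

active; I_C ≈ 0.81 mA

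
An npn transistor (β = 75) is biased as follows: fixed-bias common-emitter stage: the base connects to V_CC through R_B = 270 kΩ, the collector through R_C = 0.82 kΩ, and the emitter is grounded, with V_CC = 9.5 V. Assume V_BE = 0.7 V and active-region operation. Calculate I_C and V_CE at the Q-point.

I_C ≈ 2.4 mA, V_CE ≈ 7.5 V

Base loop: V_CC = I_B·R_B + V_BE, so I_B = (9.5 − 0.7)/270 kΩ = 0.0326 mA.
In the active region I_C = β·I_B = 75 × 0.0326 = 2.44 mA.
Collector loop: V_CE = V_CC − I_C·R_C = 9.5 − 2.44×0.82 = 7.5 V.
Since V_CE = 7.5 V > V_CE(sat) ≈ 0.2 V, the transistor is in the active region as assumed.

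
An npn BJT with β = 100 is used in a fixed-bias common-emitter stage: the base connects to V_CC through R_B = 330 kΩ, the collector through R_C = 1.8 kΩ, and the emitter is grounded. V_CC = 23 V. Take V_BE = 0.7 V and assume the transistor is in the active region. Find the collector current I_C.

I_C ≈ 6.8 mA

Base loop: V_CC = I_B·R_B + V_BE, so I_B = (23 − 0.7)/330 kΩ = 0.0676 mA.
In the active region I_C = β·I_B = 100 × 0.0676 = 6.76 mA.
Collector loop: V_CE = V_CC − I_C·R_C = 23 − 6.76×1.8 = 10.8 V.
Since V_CE = 10.8 V > V_CE(sat) ≈ 0.2 V, the transistor is in the active region as assumed.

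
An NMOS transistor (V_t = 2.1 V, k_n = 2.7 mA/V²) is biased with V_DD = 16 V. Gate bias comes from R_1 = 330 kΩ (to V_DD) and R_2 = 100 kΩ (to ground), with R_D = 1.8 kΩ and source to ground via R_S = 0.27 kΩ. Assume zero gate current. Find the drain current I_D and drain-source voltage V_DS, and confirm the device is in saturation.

I_D ≈ 1.8 mA, V_DS ≈ 12 V

V_G = V_DD·R_2/(R_1+R_2) = 16×100/430 = 3.72 V.
Assume saturation: I_D = (k_n/2)(V_GS − V_t)² with V_GS = V_G − I_D·R_S = 3.72 − 0.27·I_D.
Substituting gives 0.0984·I_D² − 2.18·I_D + 3.55 = 0, with roots I_D = 1.77 or 20.4 mA.
The root I_D = 20.4 mA gives V_GS = -1.79 V ≤ V_t, so take I_D = 1.77 mA.
Then V_GS = 3.24 V and V_DS = V_DD − I_D(R_D+R_S) = 16 − 1.77×2.07 = 12.3 V.
Saturation requires V_DS ≥ V_GS − V_t = 1.14 V; 12.3 ≥ 1.14 ✓.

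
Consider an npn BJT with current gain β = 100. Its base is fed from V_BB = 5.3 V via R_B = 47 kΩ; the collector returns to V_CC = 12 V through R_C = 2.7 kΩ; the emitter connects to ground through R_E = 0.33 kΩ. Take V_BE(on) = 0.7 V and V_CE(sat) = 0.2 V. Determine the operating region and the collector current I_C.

saturation; I_C ≈ 3.9 mA

Assume active: I_B = (5.3 − 0.7)/(47 + 101×0.33) = 0.0573 mA, I_C = β·I_B = 5.73 mA.
Then V_CE = 12 − 5.73×2.7 − 5.78×0.33 = -5.37 V < 0.2 V — the active assumption fails.
Re-solve with V_CE = 0.2 V. KCL at the emitter: V_E/R_E = (V_BB−0.7−V_E)/R_B + (V_CC−0.2−V_E)/R_C, giving V_E = 1.31 V.
I_C = (V_CC − 0.2 − V_E)/R_C = (11.8 − 1.31)/2.7 = 3.89 mA.
Check: I_B = (4.6 − 1.31)/47 = 0.0701 mA, and β·I_B = 7.01 mA > I_C, confirming saturation.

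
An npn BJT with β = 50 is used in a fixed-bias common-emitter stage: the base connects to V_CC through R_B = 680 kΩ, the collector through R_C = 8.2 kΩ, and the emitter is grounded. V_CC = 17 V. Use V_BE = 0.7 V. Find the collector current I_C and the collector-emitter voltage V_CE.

Base loop: V_CC = I_B·R_B + V_BE, so I_B = (17 − 0.7)/680 kΩ = 0.024 mA.
In the active region I_C = β·I_B = 50 × 0.024 = 1.2 mA.
Collector loop: V_CE = V_CC − I_C·R_C = 17 − 1.2×8.2 = 7.17 V.
Since V_CE = 7.17 V > V_CE(sat) ≈ 0.2 V, the transistor is in the active region as assumed.

I_C ≈ 1.2 mA, V_CE ≈ 7.2 V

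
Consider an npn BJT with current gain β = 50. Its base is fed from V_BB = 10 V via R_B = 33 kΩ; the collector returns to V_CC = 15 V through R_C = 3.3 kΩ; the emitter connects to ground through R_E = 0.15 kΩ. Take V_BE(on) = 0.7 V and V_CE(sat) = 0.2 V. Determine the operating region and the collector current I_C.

saturation; I_C ≈ 4.3 mA

Assume active: I_B = (10 − 0.7)/(33 + 51×0.15) = 0.229 mA, I_C = β·I_B = 11.4 mA.
Then V_CE = 15 − 11.4×3.3 − 11.7×0.15 = -24.5 V < 0.2 V — the active assumption fails.
Re-solve with V_CE = 0.2 V. KCL at the emitter: V_E/R_E = (V_BB−0.7−V_E)/R_B + (V_CC−0.2−V_E)/R_C, giving V_E = 0.681 V.
I_C = (V_CC − 0.2 − V_E)/R_C = (14.8 − 0.681)/3.3 = 4.28 mA.
Check: I_B = (9.3 − 0.681)/33 = 0.261 mA, and β·I_B = 13.1 mA > I_C, confirming saturation.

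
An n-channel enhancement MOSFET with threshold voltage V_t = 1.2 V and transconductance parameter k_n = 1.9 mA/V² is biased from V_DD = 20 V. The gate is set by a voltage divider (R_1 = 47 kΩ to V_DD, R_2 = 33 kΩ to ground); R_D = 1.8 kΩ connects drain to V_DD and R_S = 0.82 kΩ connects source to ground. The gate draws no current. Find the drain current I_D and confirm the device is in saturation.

V_G = V_DD·R_2/(R_1+R_2) = 20×33/80 = 8.25 V.
Assume saturation: I_D = (k_n/2)(V_GS − V_t)² with V_GS = V_G − I_D·R_S = 8.25 − 0.82·I_D.
Substituting gives 0.639·I_D² − 12·I_D + 47.2 = 0, with roots I_D = 5.63 or 13.1 mA.
The root I_D = 13.1 mA gives V_GS = -2.52 V ≤ V_t, so take I_D = 5.63 mA.
Then V_GS = 3.63 V and V_DS = V_DD − I_D(R_D+R_S) = 20 − 5.63×2.62 = 5.25 V.
Saturation requires V_DS ≥ V_GS − V_t = 2.43 V; 5.25 ≥ 2.43 ✓.

I_D ≈ 5.6 mA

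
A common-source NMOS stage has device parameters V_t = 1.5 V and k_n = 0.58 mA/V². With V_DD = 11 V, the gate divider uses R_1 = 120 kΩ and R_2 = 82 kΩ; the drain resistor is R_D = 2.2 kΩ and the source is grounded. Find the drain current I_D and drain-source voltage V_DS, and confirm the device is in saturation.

V_G = V_DD·R_2/(R_1+R_2) = 11×82/202 = 4.47 V. With the source grounded, V_GS = V_G = 4.47 V.
Assume saturation: I_D = (k_n/2)(V_GS − V_t)² = (0.58/2)×(4.47 − 1.5)² = 0.29×2.97² = 2.55 mA.
V_DS = V_DD − I_D·R_D = 11 − 2.55×2.2 = 5.39 V.
Saturation requires V_DS ≥ V_GS − V_t = 2.97 V; 5.39 ≥ 2.97 ✓.

I_D ≈ 2.6 mA, V_DS ≈ 5.4 V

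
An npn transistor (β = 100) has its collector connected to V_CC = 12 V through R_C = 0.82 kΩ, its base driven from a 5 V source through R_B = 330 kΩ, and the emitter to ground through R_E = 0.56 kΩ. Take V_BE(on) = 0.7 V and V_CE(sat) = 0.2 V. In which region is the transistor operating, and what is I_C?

active; I_C ≈ 1.1 mA

Assume active. Base-emitter loop: I_B = (V_BB − V_BE)/(R_B + (β+1)R_E) = (5 − 0.7)/(330 + 101×0.56) = 0.0111 mA.
I_C = β·I_B = 100×0.0111 = 1.11 mA.
V_CE = V_CC − I_C·R_C − I_E·R_E = 12 − 1.11×0.82 − 1.12×0.56 = 10.5 V > V_CE(sat), so the active-region assumption holds.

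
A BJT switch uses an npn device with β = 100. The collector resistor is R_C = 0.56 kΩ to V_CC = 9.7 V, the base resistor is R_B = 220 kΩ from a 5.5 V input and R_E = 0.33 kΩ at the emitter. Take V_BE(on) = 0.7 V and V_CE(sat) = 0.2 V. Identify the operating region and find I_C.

active; I_C ≈ 1.9 mA

Assume active. Base-emitter loop: I_B = (V_BB − V_BE)/(R_B + (β+1)R_E) = (5.5 − 0.7)/(220 + 101×0.33) = 0.0189 mA.
I_C = β·I_B = 100×0.0189 = 1.89 mA.
V_CE = V_CC − I_C·R_C − I_E·R_E = 9.7 − 1.89×0.56 − 1.91×0.33 = 8.01 V > V_CE(sat), so the active-region assumption holds.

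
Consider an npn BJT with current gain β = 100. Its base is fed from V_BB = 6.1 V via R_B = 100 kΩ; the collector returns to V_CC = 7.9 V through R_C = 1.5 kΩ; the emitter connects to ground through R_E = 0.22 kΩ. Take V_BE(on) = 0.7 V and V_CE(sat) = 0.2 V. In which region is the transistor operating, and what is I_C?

Assume active. Base-emitter loop: I_B = (V_BB − V_BE)/(R_B + (β+1)R_E) = (6.1 − 0.7)/(100 + 101×0.22) = 0.0442 mA.
I_C = β·I_B = 100×0.0442 = 4.42 mA.
V_CE = V_CC − I_C·R_C − I_E·R_E = 7.9 − 4.42×1.5 − 4.46×0.22 = 0.291 V > V_CE(sat), so the active-region assumption holds.

active; I_C ≈ 4.4 mA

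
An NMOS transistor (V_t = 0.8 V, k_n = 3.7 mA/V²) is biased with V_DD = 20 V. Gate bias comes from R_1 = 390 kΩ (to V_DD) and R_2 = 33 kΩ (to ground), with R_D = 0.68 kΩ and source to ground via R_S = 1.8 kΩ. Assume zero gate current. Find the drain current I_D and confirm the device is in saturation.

V_G = V_DD·R_2/(R_1+R_2) = 20×33/423 = 1.56 V.
Assume saturation: I_D = (k_n/2)(V_GS − V_t)² with V_GS = V_G − I_D·R_S = 1.56 − 1.8·I_D.
Substituting gives 5.99·I_D² − 6.06·I_D + 1.07 = 0, with roots I_D = 0.228 or 0.784 mA.
The root I_D = 0.784 mA gives V_GS = 0.149 V ≤ V_t, so take I_D = 0.228 mA.
Then V_GS = 1.15 V and V_DS = V_DD − I_D(R_D+R_S) = 20 − 0.228×2.48 = 19.4 V.
Saturation requires V_DS ≥ V_GS − V_t = 0.351 V; 19.4 ≥ 0.351 ✓.

I_D ≈ 0.23 mA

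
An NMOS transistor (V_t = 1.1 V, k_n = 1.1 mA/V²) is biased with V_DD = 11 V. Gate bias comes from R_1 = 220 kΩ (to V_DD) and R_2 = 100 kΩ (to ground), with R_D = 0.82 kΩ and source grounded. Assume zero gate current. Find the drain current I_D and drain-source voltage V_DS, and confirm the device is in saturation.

V_G = V_DD·R_2/(R_1+R_2) = 11×100/320 = 3.44 V. With the source grounded, V_GS = V_G = 3.44 V.
Assume saturation: I_D = (k_n/2)(V_GS − V_t)² = (1.1/2)×(3.44 − 1.1)² = 0.55×2.34² = 3.01 mA.
V_DS = V_DD − I_D·R_D = 11 − 3.01×0.82 = 8.54 V.
Saturation requires V_DS ≥ V_GS − V_t = 2.34 V; 8.54 ≥ 2.34 ✓.

I_D ≈ 3 mA, V_DS ≈ 8.5 V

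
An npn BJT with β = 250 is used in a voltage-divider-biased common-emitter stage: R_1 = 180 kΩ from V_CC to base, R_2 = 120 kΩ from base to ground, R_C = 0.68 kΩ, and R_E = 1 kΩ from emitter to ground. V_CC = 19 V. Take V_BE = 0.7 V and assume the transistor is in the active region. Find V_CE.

Thevenize the base divider: V_Th = V_CC·R_2/(R_1+R_2) = 19×120/300 = 7.6 V, R_Th = R_1‖R_2 = 72 kΩ.
Base-emitter loop: V_Th = I_B·R_Th + V_BE + (β+1)I_B·R_E, so I_B = (7.6 − 0.7) / (72 + 251×1) = 0.0214 mA.
I_C = β·I_B = 250×0.0214 = 5.34 mA, and I_E = (β+1)I_B = 5.36 mA.
V_CE = V_CC − I_C·R_C − I_E·R_E = 19 − 5.34×0.68 − 5.36×1 = 10 V.
V_CE = 10 V > 0.2 V confirms active-region operation.

V_CE ≈ 10 V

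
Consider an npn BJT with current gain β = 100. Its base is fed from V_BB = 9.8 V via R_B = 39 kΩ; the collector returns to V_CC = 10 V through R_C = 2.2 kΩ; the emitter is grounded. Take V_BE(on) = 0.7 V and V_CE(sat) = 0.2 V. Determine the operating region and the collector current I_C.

Assume active: I_B = (9.8 − 0.7)/39 = 0.233 mA, giving I_C = β·I_B = 23.3 mA.
But then V_CE = 10 − 23.3×2.2 = -41.3 V < V_CE(sat) = 0.2 V — impossible in the active region.
So the transistor is saturated. With V_CE = 0.2 V, I_C = (V_CC − 0.2)/R_C = 9.8/2.2 = 4.45 mA.
Check: β·I_B = 23.3 mA > I_C = 4.45 mA, confirming saturation.

saturation; I_C ≈ 4.5 mA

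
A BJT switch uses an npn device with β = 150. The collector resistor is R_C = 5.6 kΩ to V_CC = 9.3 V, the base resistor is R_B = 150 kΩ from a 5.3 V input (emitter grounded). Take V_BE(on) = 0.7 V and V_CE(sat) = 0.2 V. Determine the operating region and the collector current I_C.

saturation; I_C ≈ 1.6 mA

Assume active: I_B = (5.3 − 0.7)/150 = 0.0307 mA, giving I_C = β·I_B = 4.6 mA.
But then V_CE = 9.3 − 4.6×5.6 = -16.5 V < V_CE(sat) = 0.2 V — impossible in the active region.
So the transistor is saturated. With V_CE = 0.2 V, I_C = (V_CC − 0.2)/R_C = 9.1/5.6 = 1.63 mA.
Check: β·I_B = 4.6 mA > I_C = 1.63 mA, confirming saturation.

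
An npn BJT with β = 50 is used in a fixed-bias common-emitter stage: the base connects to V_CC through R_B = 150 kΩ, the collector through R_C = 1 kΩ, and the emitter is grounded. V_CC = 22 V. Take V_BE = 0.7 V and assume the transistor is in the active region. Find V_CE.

V_CE ≈ 15 V

Base loop: V_CC = I_B·R_B + V_BE, so I_B = (22 − 0.7)/150 kΩ = 0.142 mA.
In the active region I_C = β·I_B = 50 × 0.142 = 7.1 mA.
Collector loop: V_CE = V_CC − I_C·R_C = 22 − 7.1×1 = 14.9 V.
Since V_CE = 14.9 V > V_CE(sat) ≈ 0.2 V, the transistor is in the active region as assumed.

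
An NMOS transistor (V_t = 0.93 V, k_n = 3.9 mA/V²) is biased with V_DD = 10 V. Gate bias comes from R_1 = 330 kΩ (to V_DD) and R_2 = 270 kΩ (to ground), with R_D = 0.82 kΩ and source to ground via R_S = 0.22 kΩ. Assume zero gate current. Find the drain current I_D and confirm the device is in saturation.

V_G = V_DD·R_2/(R_1+R_2) = 10×270/600 = 4.5 V.
Assume saturation: I_D = (k_n/2)(V_GS − V_t)² with V_GS = V_G − I_D·R_S = 4.5 − 0.22·I_D.
Substituting gives 0.0944·I_D² − 4.06·I_D + 24.9 = 0, with roots I_D = 7.38 or 35.7 mA.
The root I_D = 35.7 mA gives V_GS = -3.35 V ≤ V_t, so take I_D = 7.38 mA.
Then V_GS = 2.88 V and V_DS = V_DD − I_D(R_D+R_S) = 10 − 7.38×1.04 = 2.32 V.
Saturation requires V_DS ≥ V_GS − V_t = 1.95 V; 2.32 ≥ 1.95 ✓.

I_D ≈ 7.4 mA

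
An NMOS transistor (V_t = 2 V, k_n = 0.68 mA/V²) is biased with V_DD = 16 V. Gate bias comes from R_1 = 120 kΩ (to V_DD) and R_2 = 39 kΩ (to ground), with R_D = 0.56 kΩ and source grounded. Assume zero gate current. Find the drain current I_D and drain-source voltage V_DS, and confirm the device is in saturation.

V_G = V_DD·R_2/(R_1+R_2) = 16×39/159 = 3.92 V. With the source grounded, V_GS = V_G = 3.92 V.
Assume saturation: I_D = (k_n/2)(V_GS − V_t)² = (0.68/2)×(3.92 − 2)² = 0.34×1.92² = 1.26 mA.
V_DS = V_DD − I_D·R_D = 16 − 1.26×0.56 = 15.3 V.
Saturation requires V_DS ≥ V_GS − V_t = 1.92 V; 15.3 ≥ 1.92 ✓.

I_D ≈ 1.3 mA, V_DS ≈ 15 V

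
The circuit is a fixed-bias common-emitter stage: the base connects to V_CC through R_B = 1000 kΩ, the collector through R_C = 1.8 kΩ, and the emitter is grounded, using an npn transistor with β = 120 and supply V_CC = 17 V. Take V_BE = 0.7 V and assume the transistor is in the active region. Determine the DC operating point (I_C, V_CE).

I_C ≈ 2 mA, V_CE ≈ 13 V

Base loop: V_CC = I_B·R_B + V_BE, so I_B = (17 − 0.7)/1000 kΩ = 0.0163 mA.
In the active region I_C = β·I_B = 120 × 0.0163 = 1.96 mA.
Collector loop: V_CE = V_CC − I_C·R_C = 17 − 1.96×1.8 = 13.5 V.
Since V_CE = 13.5 V > V_CE(sat) ≈ 0.2 V, the transistor is in the active region as assumed.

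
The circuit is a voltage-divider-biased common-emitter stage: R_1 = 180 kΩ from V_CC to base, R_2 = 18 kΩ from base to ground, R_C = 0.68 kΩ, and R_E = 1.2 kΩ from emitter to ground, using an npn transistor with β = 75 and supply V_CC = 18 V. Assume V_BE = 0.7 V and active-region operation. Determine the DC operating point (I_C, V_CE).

I_C ≈ 0.65 mA, V_CE ≈ 17 V

Thevenize the base divider: V_Th = V_CC·R_2/(R_1+R_2) = 18×18/198 = 1.64 V, R_Th = R_1‖R_2 = 16.4 kΩ.
Base-emitter loop: V_Th = I_B·R_Th + V_BE + (β+1)I_B·R_E, so I_B = (1.64 − 0.7) / (16.4 + 76×1.2) = 0.00871 mA.
I_C = β·I_B = 75×0.00871 = 0.653 mA, and I_E = (β+1)I_B = 0.662 mA.
V_CE = V_CC − I_C·R_C − I_E·R_E = 18 − 0.653×0.68 − 0.662×1.2 = 16.8 V.
V_CE = 16.8 V > 0.2 V confirms active-region operation.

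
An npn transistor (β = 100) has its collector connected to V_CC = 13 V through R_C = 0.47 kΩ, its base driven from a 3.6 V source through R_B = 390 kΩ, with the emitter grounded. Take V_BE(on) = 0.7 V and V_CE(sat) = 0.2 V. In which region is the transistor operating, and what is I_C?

Assume active. Base-emitter loop: I_B = (V_BB − V_BE)/R_B = (3.6 − 0.7)/390 = 0.00744 mA.
I_C = β·I_B = 100×0.00744 = 0.744 mA.
V_CE = V_CC − I_C·R_C = 13 − 0.744×0.47 = 12.7 V > V_CE(sat), so the active-region assumption holds.

active; I_C ≈ 0.74 mA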